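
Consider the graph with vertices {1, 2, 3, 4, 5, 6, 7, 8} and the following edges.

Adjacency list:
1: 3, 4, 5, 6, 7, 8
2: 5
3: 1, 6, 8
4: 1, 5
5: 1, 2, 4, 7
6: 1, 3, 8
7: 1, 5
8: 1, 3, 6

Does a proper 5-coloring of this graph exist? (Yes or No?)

The chromatic number is 4. 1, 3, 6, 8 form a clique, so at least 4 colors are needed.
One proper 4-coloring: 1=red, 2=red, 3=green, 4=green, 5=blue, 6=yellow, 7=green, 8=blue.
Since 5 ≥ 4, a proper 5-coloring certainly exists.

Yes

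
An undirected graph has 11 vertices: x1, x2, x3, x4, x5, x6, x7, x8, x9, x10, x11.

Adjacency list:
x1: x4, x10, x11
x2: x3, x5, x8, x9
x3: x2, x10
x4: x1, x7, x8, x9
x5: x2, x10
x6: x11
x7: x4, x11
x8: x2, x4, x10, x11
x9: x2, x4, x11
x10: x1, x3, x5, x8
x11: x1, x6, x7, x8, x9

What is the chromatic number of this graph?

x2 and x9 are adjacent, so at least 2 colors are needed.
2 colors suffice: color R → {x2, x4, x10, x11}; color B → {x1, x3, x5, x6, x7, x8, x9}. Every edge joins two different colors.

2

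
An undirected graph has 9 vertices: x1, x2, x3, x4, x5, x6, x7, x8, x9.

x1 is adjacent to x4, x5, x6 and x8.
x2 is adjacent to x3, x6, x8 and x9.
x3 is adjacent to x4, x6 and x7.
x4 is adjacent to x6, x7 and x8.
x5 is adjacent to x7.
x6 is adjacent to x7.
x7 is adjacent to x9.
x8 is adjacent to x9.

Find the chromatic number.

4

x3, x4, x6, x7 are mutually adjacent (a clique of size 4), so at least 4 colors are needed.
A valid assignment using 4 colors: x1=1, x2=1, x3=4, x4=3, x5=2, x6=2, x7=1, x8=2, x9=3. Each edge has distinct colors on its endpoints.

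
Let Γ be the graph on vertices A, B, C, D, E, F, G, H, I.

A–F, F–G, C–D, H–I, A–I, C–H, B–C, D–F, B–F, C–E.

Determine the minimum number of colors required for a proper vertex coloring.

2

F and G are adjacent, so at least 2 colors are needed.
2 colors suffice: color 1 → {C, F, I}; color 2 → {A, B, D, E, G, H}. Every edge joins two different colors.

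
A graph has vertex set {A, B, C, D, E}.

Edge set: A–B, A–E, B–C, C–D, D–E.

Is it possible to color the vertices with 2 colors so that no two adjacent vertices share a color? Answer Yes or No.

The cycle D-C-B-A-E-D has odd length 5, so it cannot be 2-colored; at least 3 colors are needed.
So 2 colors are not enough.

No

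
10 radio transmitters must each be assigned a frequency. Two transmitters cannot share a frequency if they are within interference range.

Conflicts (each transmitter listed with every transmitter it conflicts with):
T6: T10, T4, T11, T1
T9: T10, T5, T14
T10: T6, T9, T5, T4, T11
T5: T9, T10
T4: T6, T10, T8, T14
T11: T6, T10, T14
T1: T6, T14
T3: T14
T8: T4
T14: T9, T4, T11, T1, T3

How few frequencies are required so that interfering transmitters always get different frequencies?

T9, T10, T5 all conflict with each other, so at least 3 frequencies are needed.
Using 3 frequencies: T6=3, T9=2, T10=1, T5=3, T4=2, T11=2, T1=2, T3=2, T8=1, T14=1. No two conflicting transmitters share a frequency.

3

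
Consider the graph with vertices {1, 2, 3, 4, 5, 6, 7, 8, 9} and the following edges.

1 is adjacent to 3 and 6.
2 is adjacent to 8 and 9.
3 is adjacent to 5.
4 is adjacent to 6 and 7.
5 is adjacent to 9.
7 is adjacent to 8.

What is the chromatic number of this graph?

3

The cycle 3-5-9-2-8-7-4-6-1-3 has odd length 9, so it cannot be 2-colored; at least 3 colors are needed.
One proper 3-coloring: 1=b, 2=b, 3=a, 4=c, 5=b, 6=a, 7=b, 8=a, 9=a. Every edge joins two different colors.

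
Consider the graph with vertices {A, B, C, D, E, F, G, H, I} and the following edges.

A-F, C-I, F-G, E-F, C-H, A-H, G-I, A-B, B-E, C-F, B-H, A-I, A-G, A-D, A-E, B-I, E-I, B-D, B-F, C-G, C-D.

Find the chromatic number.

4

A, B, E, I are pairwise adjacent (a clique of size 4), so at least 4 colors are needed.
4 colors suffice: color 1 → {A, C}; color 2 → {B, G}; color 3 → {D, F, H, I}; color 4 → {E}. Each edge has distinct colors on its endpoints.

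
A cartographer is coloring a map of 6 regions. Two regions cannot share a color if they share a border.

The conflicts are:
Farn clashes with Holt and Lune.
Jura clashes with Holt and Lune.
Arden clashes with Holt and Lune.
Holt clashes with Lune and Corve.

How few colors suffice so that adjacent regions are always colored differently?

3

Jura, Holt, Lune all conflict with each other, so at least 3 colors are needed.
A valid assignment using 3 colors: Farn=3, Jura=3, Arden=3, Holt=1, Lune=2, Corve=2. No two conflicting regions share a color.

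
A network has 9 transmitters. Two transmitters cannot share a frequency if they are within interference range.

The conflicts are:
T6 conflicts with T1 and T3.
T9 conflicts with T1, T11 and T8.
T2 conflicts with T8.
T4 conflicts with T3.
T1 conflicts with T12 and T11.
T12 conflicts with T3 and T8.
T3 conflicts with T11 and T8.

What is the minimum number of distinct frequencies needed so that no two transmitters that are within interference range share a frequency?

3

T12, T3, T8 are mutually in conflict, so at least 3 frequencies are needed.
3 frequencies suffice: frequency 1 → {T2, T1, T3}; frequency 2 → {T6, T4, T11, T8}; frequency 3 → {T9, T12}. Every pair that conflicts lands in different frequencies.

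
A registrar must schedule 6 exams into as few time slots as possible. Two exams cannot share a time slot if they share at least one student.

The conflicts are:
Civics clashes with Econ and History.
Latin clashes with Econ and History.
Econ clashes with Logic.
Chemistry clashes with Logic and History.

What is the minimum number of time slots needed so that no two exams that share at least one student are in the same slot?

The cycle Civics-History-Chemistry-Logic-Econ-Civics has odd length 5, so it cannot be 2-colored; at least 3 time slots are needed.
3 time slots suffice: time slot 1 → {Econ, History}; time slot 2 → {Civics, Latin, Chemistry}; time slot 3 → {Logic}. No two conflicting exams share a time slot.

3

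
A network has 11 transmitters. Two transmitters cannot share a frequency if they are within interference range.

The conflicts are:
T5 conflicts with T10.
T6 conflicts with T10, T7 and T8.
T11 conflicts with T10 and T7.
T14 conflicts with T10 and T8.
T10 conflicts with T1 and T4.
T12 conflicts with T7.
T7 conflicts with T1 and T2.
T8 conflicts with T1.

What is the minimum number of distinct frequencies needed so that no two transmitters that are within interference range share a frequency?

T10 and T1 conflict, so at least 2 frequencies are needed.
A valid assignment using 2 frequencies: T5=2, T6=2, T11=2, T14=2, T10=1, T12=2, T7=1, T8=1, T1=2, T2=2, T4=2. Each listed conflict is separated.

2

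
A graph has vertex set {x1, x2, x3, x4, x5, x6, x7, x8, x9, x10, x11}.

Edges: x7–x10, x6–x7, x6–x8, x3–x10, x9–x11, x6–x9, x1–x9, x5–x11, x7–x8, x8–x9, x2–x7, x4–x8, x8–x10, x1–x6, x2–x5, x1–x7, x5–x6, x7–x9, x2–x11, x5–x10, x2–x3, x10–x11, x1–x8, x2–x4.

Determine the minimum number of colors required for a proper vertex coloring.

5

x1, x6, x7, x8, x9 form a clique, so at least 5 colors are needed.
5 colors suffice: x1=5, x2=1, x3=2, x4=2, x5=4, x6=3, x7=2, x8=1, x9=4, x10=3, x11=2. Every edge joins two different colors.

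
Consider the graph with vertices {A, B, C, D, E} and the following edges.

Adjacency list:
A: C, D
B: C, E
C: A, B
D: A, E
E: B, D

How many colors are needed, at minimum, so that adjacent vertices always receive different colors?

The cycle C-B-E-D-A-C has odd length 5, so it cannot be 2-colored; at least 3 colors are needed.
3 colors suffice: color 1 → {A, E}; color 2 → {C, D}; color 3 → {B}. Every edge joins two different colors.

3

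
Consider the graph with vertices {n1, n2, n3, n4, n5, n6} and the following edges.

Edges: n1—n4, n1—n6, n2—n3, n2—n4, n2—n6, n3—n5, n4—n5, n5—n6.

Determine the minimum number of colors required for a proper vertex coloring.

2

n1 and n4 are adjacent, so at least 2 colors are needed.
2 colors suffice: color R → {n1, n2, n5}; color B → {n3, n4, n6}. Every edge joins two different colors.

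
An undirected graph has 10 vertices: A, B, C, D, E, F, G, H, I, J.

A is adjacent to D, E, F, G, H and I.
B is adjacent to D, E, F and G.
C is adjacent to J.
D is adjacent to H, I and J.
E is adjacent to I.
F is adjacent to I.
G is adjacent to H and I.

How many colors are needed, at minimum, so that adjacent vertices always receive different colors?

A, D, I form a triangle, so at least 3 colors are needed.
A valid assignment using 3 colors: A=1, B=1, C=2, D=3, E=3, F=3, G=3, H=2, I=2, J=1. Each edge has distinct colors on its endpoints.

3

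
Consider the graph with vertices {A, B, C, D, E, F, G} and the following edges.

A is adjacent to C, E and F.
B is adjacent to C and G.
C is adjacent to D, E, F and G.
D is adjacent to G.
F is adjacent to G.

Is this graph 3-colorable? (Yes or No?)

Yes

The chromatic number is 3. C, F, G are mutually adjacent, so at least 3 colors are needed.
3 colors suffice: A=2, B=3, C=1, D=3, E=3, F=3, G=2.
That is already a proper 3-coloring.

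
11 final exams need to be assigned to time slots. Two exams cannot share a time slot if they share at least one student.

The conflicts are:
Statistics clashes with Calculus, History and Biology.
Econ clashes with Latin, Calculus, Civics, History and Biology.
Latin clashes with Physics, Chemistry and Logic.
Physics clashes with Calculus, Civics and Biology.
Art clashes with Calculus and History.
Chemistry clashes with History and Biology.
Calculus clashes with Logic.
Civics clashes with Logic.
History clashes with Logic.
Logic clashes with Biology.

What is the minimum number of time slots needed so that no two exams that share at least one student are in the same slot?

2

Statistics and History conflict, so at least 2 time slots are needed.
2 time slots suffice: Statistics=2, Econ=2, Latin=1, Physics=2, Art=2, Chemistry=2, Calculus=1, Civics=1, History=1, Logic=2, Biology=1. No two conflicting exams share a time slot.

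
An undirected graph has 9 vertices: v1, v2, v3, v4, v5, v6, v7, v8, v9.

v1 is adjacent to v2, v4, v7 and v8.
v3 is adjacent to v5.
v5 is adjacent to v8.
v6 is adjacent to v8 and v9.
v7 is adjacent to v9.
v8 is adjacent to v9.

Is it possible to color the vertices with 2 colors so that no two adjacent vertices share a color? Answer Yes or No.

No

v6, v8, v9 are pairwise adjacent, so at least 3 colors are needed.
So 2 colors are not enough.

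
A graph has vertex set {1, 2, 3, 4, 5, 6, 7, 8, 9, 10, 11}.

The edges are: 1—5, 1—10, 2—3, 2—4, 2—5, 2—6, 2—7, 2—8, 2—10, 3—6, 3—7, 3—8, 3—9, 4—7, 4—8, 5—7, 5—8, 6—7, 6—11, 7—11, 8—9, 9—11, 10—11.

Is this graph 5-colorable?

Yes

The chromatic number is 4. 2, 3, 6, 7 are mutually adjacent (a clique of size 4), so at least 4 colors are needed.
A valid assignment using 4 colors: 1=red, 2=red, 3=green, 4=green, 5=green, 6=yellow, 7=blue, 8=blue, 9=yellow, 10=blue, 11=red.
Since 5 ≥ 4, a proper 5-coloring certainly exists.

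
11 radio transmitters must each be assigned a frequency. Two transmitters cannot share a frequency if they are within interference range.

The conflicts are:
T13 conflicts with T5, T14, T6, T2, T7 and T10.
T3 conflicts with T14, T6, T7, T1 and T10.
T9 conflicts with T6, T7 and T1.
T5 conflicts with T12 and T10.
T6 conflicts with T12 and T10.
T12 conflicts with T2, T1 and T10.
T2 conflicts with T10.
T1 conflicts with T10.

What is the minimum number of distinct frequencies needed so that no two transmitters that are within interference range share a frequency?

3

T12, T2, T10 are mutually in conflict, so at least 3 frequencies are needed.
3 frequencies suffice: frequency 1 → {T9, T14, T10}; frequency 2 → {T13, T3, T12}; frequency 3 → {T5, T6, T2, T7, T1}. Each listed conflict is separated.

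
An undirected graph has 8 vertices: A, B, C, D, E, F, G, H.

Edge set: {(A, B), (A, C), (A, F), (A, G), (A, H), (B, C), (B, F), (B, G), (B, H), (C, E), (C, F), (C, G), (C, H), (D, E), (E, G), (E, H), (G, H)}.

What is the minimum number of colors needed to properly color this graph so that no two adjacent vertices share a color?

A, B, C, G, H are mutually adjacent (a clique of size 5), so at least 5 colors are needed.
5 colors suffice: color 1 → {C, D}; color 2 → {F, G}; color 3 → {H}; color 4 → {A, E}; color 5 → {B}. No two adjacent vertices share a color.

5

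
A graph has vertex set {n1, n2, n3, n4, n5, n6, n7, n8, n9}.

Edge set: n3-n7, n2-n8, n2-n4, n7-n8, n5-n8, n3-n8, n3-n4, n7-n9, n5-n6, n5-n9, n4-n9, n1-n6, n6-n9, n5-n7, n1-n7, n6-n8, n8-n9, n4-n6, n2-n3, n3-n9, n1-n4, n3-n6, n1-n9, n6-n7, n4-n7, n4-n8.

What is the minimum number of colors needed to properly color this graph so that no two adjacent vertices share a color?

6

n3, n4, n6, n7, n8, n9 are mutually adjacent (a clique of size 6), so at least 6 colors are needed.
A valid assignment using 6 colors: n1=5, n2=1, n3=6, n4=4, n5=4, n6=2, n7=1, n8=5, n9=3. No two adjacent vertices share a color.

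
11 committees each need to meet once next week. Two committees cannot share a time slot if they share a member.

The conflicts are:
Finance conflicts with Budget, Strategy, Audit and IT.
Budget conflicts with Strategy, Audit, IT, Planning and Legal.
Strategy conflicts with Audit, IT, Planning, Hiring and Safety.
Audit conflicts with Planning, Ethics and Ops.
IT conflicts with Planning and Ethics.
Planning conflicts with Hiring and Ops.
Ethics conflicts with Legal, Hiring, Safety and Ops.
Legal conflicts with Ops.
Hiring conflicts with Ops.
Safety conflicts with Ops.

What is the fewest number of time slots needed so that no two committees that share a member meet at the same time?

Finance, Budget, Strategy, Audit all conflict with each other, so at least 4 time slots are needed.
Using 4 time slots: Finance=4, Budget=3, Strategy=1, Audit=2, IT=2, Planning=4, Ethics=1, Legal=2, Hiring=2, Safety=2, Ops=3. Every pair that conflicts lands in different time slots.

4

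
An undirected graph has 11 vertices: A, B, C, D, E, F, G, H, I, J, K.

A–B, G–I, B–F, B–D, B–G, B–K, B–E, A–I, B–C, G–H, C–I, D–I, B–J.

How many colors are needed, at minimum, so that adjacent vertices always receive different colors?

2

B and F are adjacent, so at least 2 colors are needed.
2 colors suffice: color red → {B, H, I}; color blue → {A, C, D, E, F, G, J, K}. Every edge joins two different colors.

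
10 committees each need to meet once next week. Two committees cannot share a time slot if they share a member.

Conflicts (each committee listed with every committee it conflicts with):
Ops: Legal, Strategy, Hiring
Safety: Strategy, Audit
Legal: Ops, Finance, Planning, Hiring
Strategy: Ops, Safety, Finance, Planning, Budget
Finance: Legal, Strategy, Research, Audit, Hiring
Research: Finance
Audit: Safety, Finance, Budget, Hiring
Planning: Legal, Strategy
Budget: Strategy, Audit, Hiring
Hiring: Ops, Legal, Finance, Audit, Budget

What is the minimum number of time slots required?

3

Legal, Finance, Hiring are mutually in conflict, so at least 3 time slots are needed.
3 time slots suffice: time slot 1 → {Strategy, Research, Hiring}; time slot 2 → {Ops, Safety, Finance, Planning, Budget}; time slot 3 → {Legal, Audit}. No two conflicting committees share a time slot.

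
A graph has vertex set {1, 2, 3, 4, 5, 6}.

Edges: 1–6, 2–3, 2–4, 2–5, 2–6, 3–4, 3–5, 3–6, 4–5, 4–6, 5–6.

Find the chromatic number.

2, 3, 4, 5, 6 are mutually adjacent (a clique of size 5), so at least 5 colors are needed.
5 colors suffice: 1=blue, 2=green, 3=yellow, 4=blue, 5=purple, 6=red. Each edge has distinct colors on its endpoints.

5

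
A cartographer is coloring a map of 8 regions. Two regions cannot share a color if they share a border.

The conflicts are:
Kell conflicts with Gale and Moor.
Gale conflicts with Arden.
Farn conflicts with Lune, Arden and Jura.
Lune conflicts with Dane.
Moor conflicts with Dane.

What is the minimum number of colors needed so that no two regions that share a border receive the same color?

The cycle Moor-Dane-Lune-Farn-Arden-Gale-Kell-Moor has odd length 7, so it cannot be 2-colored; at least 3 colors are needed.
A valid assignment using 3 colors: Kell=2, Gale=1, Farn=1, Lune=2, Arden=2, Moor=3, Dane=1, Jura=2. Every pair that conflicts lands in different colors.

3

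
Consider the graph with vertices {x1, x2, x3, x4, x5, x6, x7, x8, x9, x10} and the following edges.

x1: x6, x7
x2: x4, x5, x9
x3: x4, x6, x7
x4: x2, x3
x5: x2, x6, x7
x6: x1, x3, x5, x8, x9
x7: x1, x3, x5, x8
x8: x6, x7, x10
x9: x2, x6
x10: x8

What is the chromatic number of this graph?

The cycle x2-x5-x6-x3-x4-x2 has odd length 5, so it cannot be 2-colored; at least 3 colors are needed.
One proper 3-coloring: x1=blue, x2=red, x3=blue, x4=green, x5=blue, x6=red, x7=red, x8=blue, x9=blue, x10=red. Each edge has distinct colors on its endpoints.

3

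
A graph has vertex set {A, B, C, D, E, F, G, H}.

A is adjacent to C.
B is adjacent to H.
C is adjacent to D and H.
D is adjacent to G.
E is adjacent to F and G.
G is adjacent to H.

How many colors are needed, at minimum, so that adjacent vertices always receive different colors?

2

G and H are adjacent, so at least 2 colors are needed.
2 colors suffice: A=2, B=1, C=1, D=2, E=2, F=1, G=1, H=2. Each edge has distinct colors on its endpoints.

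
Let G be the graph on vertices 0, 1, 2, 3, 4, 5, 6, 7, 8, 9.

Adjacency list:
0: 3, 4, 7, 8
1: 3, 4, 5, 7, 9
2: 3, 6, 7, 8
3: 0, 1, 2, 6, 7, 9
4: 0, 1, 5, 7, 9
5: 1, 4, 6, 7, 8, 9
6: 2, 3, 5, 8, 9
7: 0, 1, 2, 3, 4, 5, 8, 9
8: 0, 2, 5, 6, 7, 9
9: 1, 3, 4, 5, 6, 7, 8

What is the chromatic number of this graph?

1, 4, 5, 7, 9 form a clique, so at least 5 colors are needed.
5 colors suffice: color red → {6, 7}; color blue → {0, 2, 9}; color green → {3, 4, 8}; color yellow → {5}; color purple → {1}. Each edge has distinct colors on its endpoints.

5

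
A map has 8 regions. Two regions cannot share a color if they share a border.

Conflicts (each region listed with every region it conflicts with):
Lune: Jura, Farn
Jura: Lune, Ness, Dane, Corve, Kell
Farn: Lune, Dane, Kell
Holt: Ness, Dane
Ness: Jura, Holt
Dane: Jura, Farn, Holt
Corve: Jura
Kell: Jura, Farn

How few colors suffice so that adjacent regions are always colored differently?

2

Farn and Kell conflict, so at least 2 colors are needed.
2 colors suffice: color 1 → {Jura, Farn, Holt}; color 2 → {Lune, Ness, Dane, Corve, Kell}. Each listed conflict is separated.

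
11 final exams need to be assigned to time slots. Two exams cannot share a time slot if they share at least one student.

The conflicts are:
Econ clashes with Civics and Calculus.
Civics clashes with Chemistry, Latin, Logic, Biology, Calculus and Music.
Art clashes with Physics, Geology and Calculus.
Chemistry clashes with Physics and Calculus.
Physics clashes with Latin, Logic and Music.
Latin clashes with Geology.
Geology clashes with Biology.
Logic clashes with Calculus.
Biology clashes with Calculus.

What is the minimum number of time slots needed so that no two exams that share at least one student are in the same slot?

3

Civics, Chemistry, Calculus pairwise conflict, so at least 3 time slots are needed.
3 time slots suffice: time slot 1 → {Civics, Physics, Geology}; time slot 2 → {Latin, Calculus, Music}; time slot 3 → {Econ, Art, Chemistry, Logic, Biology}. Every pair that conflicts lands in different time slots.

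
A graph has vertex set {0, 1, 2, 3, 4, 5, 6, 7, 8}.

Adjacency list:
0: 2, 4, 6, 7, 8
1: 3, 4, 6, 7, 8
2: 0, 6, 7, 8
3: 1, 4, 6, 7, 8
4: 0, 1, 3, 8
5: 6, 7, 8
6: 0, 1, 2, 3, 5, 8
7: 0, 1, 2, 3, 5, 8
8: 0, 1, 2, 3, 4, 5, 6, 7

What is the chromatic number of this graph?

0, 2, 6, 8 are mutually adjacent (a clique of size 4), so at least 4 colors are needed.
4 colors suffice: 0=green, 1=yellow, 2=yellow, 3=green, 4=blue, 5=green, 6=blue, 7=blue, 8=red. No two adjacent vertices share a color.

4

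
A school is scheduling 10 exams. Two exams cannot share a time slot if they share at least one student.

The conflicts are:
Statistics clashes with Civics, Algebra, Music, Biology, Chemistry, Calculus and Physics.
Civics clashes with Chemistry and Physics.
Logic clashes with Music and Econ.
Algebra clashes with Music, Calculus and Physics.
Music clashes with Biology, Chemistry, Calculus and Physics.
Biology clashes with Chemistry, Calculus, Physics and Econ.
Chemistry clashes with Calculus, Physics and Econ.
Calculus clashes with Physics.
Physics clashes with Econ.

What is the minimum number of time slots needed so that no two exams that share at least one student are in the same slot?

6

Statistics, Music, Biology, Chemistry, Calculus, Physics are mutually in conflict, so at least 6 time slots are needed.
6 time slots suffice: time slot 1 → {Logic, Physics}; time slot 2 → {Statistics, Econ}; time slot 3 → {Algebra, Chemistry}; time slot 4 → {Civics, Music}; time slot 5 → {Calculus}; time slot 6 → {Biology}. Each listed conflict is separated.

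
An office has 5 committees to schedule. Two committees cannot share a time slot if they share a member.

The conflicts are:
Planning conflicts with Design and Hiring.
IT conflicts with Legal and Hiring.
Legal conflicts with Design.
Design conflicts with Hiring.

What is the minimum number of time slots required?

Planning, Design, Hiring pairwise conflict, so at least 3 time slots are needed.
Using 3 time slots: Planning=3, IT=2, Legal=1, Design=2, Hiring=1. No two conflicting committees share a time slot.

3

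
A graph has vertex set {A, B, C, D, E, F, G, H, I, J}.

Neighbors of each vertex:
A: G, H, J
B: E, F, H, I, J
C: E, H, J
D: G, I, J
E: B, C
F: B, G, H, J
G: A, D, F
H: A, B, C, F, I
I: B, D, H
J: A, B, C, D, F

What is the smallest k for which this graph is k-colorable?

B, F, H are pairwise adjacent, so at least 3 colors are needed.
3 colors suffice: color 1 → {A, B, C, D}; color 2 → {E, G, H, J}; color 3 → {F, I}. No two adjacent vertices share a color.

3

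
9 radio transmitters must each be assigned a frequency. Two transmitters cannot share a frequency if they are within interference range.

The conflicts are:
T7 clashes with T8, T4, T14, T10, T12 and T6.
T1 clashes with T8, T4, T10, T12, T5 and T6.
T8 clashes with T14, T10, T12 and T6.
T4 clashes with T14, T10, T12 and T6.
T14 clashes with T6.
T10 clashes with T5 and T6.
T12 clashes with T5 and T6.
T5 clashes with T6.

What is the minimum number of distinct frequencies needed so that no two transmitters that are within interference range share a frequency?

T7, T8, T10, T6 pairwise conflict, so at least 4 frequencies are needed.
Using 4 frequencies: T7=4, T1=4, T8=2, T4=2, T14=3, T10=3, T12=3, T5=2, T6=1. Every pair that conflicts lands in different frequencies.

4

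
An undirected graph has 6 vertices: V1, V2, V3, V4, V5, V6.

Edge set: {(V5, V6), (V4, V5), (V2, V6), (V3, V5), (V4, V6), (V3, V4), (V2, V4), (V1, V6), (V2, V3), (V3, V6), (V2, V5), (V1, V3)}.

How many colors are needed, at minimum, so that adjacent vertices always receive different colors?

V2, V3, V4, V5, V6 form a clique, so at least 5 colors are needed.
5 colors suffice: color R → {V3}; color B → {V6}; color G → {V1, V4}; color Y → {V5}; color P → {V2}. Each edge has distinct colors on its endpoints.

5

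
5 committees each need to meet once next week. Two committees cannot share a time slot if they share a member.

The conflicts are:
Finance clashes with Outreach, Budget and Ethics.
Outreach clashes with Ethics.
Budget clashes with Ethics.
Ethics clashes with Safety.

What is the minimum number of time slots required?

Finance, Budget, Ethics are mutually in conflict, so at least 3 time slots are needed.
3 time slots suffice: time slot 1 → {Ethics}; time slot 2 → {Finance, Safety}; time slot 3 → {Outreach, Budget}. No two conflicting committees share a time slot.

3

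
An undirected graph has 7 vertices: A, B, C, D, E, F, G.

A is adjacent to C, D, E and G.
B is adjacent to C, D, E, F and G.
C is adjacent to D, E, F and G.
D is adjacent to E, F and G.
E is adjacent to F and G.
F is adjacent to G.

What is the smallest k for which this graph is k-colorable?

B, C, D, E, F, G are pairwise adjacent (a clique of size 6), so at least 6 colors are needed.
One proper 6-coloring: A=5, B=5, C=2, D=1, E=4, F=6, G=3. Each edge has distinct colors on its endpoints.

6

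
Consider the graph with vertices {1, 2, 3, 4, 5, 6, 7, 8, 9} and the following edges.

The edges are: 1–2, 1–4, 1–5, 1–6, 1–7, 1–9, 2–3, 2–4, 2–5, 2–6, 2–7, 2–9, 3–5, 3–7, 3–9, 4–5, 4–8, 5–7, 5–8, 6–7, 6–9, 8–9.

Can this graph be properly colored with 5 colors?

The chromatic number is 4. 1, 2, 4, 5 form a clique, so at least 4 colors are needed.
4 colors suffice: 1=blue, 2=red, 3=blue, 4=yellow, 5=green, 6=green, 7=yellow, 8=red, 9=yellow.
Since 5 ≥ 4, a proper 5-coloring certainly exists.

Yes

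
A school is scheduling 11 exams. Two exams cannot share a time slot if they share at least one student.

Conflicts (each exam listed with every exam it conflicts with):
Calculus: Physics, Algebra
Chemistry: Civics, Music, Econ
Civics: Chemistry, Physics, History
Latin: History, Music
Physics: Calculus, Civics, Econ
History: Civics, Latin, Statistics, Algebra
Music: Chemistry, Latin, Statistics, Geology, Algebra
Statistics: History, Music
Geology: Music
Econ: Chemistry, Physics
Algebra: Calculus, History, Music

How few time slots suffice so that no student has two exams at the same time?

3

The cycle Algebra-Calculus-Physics-Civics-History-Algebra has odd length 5, so it cannot be 2-colored; at least 3 time slots are needed.
A valid assignment using 3 time slots: Calculus=3, Chemistry=3, Civics=2, Latin=2, Physics=1, History=1, Music=1, Statistics=2, Geology=2, Econ=2, Algebra=2. No two conflicting exams share a time slot.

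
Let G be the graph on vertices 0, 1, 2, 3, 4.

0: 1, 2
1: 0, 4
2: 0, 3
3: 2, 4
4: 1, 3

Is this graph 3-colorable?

Yes

The chromatic number is 3. The cycle 4-1-0-2-3-4 has odd length 5, so it cannot be 2-colored; at least 3 colors are needed.
One proper 3-coloring: 0=a, 1=c, 2=b, 3=a, 4=b.
That is already a proper 3-coloring.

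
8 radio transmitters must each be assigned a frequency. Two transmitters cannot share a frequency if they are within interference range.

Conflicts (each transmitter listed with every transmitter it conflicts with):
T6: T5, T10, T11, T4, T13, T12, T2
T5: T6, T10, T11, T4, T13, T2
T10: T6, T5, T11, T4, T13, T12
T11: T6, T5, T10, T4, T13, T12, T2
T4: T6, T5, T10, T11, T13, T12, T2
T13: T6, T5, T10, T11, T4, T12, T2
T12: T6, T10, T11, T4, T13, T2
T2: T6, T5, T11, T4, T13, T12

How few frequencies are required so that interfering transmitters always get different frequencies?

6

T6, T5, T10, T11, T4, T13 pairwise conflict, so at least 6 frequencies are needed.
Using 6 frequencies: T6=4, T5=5, T10=6, T11=3, T4=2, T13=1, T12=5, T2=6. No two conflicting transmitters share a frequency.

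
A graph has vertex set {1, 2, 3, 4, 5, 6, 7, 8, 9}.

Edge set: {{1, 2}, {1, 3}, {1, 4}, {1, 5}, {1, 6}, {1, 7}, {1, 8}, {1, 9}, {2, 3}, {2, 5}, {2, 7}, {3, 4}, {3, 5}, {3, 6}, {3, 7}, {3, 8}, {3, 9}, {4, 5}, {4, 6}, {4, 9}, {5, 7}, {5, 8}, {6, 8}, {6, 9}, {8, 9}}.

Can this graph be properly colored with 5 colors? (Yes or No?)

The chromatic number is 5. 1, 2, 3, 5, 7 are pairwise adjacent (a clique of size 5), so at least 5 colors are needed.
One proper 5-coloring: 1=b, 2=e, 3=a, 4=d, 5=c, 6=c, 7=d, 8=d, 9=e.
That is already a proper 5-coloring.

Yes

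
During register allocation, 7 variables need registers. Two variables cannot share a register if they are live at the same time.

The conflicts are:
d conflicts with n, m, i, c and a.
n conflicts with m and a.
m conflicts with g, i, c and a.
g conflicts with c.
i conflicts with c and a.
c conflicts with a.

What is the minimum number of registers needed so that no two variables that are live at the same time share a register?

d, m, i, c, a pairwise conflict, so at least 5 registers are needed.
5 registers suffice: register 1 → {m}; register 2 → {g, a}; register 3 → {n, c}; register 4 → {d}; register 5 → {i}. Each listed conflict is separated.

5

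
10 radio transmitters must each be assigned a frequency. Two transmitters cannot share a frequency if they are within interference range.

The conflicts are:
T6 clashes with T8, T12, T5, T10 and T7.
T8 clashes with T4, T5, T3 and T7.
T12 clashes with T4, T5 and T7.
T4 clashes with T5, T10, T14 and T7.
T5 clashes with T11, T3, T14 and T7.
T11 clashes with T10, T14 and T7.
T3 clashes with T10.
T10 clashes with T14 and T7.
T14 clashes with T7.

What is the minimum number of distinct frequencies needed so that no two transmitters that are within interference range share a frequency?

T4, T10, T14, T7 are mutually in conflict, so at least 4 frequencies are needed.
Using 4 frequencies: T6=3, T8=4, T12=4, T4=3, T5=2, T11=3, T3=1, T10=2, T14=4, T7=1. Every pair that conflicts lands in different frequencies.

4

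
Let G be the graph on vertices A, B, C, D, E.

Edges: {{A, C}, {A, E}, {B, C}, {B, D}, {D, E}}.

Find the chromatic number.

3

The cycle A-E-D-B-C-A has odd length 5, so it cannot be 2-colored; at least 3 colors are needed.
3 colors suffice: color 1 → {A, D}; color 2 → {C, E}; color 3 → {B}. No two adjacent vertices share a color.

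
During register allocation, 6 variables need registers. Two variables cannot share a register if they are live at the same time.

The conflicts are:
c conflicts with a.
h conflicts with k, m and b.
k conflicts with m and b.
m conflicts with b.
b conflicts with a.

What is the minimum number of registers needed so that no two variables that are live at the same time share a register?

4

h, k, m, b all conflict with each other, so at least 4 registers are needed.
4 registers suffice: register 1 → {c, b}; register 2 → {m, a}; register 3 → {k}; register 4 → {h}. No two conflicting variables share a register.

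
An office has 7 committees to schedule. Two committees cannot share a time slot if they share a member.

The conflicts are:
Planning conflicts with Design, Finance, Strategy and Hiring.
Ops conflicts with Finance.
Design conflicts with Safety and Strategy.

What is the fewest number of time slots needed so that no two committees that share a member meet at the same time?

Planning, Design, Strategy are mutually in conflict, so at least 3 time slots are needed.
A valid assignment using 3 time slots: Planning=1, Ops=1, Design=2, Finance=2, Safety=1, Strategy=3, Hiring=2. Each listed conflict is separated.

3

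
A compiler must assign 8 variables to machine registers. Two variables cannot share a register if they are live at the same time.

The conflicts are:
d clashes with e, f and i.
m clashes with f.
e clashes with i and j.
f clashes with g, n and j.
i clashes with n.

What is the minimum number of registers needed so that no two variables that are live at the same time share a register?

d, e, i pairwise conflict, so at least 3 registers are needed.
3 registers suffice: d=2, m=2, e=1, f=1, g=2, i=3, n=2, j=2. Every pair that conflicts lands in different registers.

3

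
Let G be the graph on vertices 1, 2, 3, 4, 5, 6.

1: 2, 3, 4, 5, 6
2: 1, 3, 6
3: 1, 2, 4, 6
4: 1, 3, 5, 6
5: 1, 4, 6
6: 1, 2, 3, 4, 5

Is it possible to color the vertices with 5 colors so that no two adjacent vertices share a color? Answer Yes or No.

The chromatic number is 4. 1, 4, 5, 6 form a clique, so at least 4 colors are needed.
4 colors suffice: color red → {1}; color blue → {6}; color green → {2, 4}; color yellow → {3, 5}.
Since 5 ≥ 4, a proper 5-coloring certainly exists.

Yes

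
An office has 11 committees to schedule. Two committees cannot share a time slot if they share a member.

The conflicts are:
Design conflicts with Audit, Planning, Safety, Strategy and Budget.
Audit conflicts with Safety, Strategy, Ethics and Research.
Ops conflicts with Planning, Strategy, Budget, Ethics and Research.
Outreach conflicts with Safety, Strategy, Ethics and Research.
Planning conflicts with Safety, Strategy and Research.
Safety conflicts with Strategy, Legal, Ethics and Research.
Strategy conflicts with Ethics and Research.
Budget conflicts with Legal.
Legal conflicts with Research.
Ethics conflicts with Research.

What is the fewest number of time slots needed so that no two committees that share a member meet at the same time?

Outreach, Safety, Strategy, Ethics, Research all conflict with each other, so at least 5 time slots are needed.
5 time slots suffice: time slot 1 → {Strategy, Legal}; time slot 2 → {Design, Research}; time slot 3 → {Ops, Safety}; time slot 4 → {Planning, Budget, Ethics}; time slot 5 → {Audit, Outreach}. Every pair that conflicts lands in different time slots.

5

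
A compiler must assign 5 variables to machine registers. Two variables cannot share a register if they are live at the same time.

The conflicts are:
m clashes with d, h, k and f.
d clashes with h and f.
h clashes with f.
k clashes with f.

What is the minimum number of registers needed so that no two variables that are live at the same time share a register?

4

m, d, h, f are mutually in conflict, so at least 4 registers are needed.
A valid assignment using 4 registers: m=2, d=4, h=3, k=3, f=1. Each listed conflict is separated.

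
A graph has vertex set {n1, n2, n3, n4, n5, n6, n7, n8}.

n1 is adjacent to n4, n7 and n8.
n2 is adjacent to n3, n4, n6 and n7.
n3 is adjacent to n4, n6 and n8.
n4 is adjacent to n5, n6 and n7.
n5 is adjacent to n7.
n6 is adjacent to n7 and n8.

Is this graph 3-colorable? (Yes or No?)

No

n2, n4, n6, n7 form a clique, so at least 4 colors are needed.
So 3 colors are not enough.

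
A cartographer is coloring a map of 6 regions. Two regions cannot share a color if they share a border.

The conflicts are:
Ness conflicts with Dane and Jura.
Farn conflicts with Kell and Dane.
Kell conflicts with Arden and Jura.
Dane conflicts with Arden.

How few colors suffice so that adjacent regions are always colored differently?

3

The cycle Kell-Farn-Dane-Ness-Jura-Kell has odd length 5, so it cannot be 2-colored; at least 3 colors are needed.
3 colors suffice: color 1 → {Kell, Dane}; color 2 → {Ness, Farn, Arden}; color 3 → {Jura}. Each listed conflict is separated.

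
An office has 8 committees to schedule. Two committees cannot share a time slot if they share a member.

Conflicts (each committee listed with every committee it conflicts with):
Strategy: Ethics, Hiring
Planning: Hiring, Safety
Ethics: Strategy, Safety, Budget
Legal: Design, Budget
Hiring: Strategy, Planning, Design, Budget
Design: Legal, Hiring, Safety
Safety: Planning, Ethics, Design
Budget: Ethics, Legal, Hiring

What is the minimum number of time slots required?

The cycle Ethics-Budget-Legal-Design-Safety-Ethics has odd length 5, so it cannot be 2-colored; at least 3 time slots are needed.
3 time slots suffice: time slot 1 → {Legal, Hiring, Safety}; time slot 2 → {Strategy, Planning, Design, Budget}; time slot 3 → {Ethics}. No two conflicting committees share a time slot.

3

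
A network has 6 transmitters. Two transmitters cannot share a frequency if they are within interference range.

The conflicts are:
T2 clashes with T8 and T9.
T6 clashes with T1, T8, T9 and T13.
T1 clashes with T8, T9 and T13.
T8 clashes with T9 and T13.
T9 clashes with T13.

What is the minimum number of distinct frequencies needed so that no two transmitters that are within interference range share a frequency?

5

T6, T1, T8, T9, T13 are mutually in conflict, so at least 5 frequencies are needed.
5 frequencies suffice: frequency 1 → {T8}; frequency 2 → {T9}; frequency 3 → {T2, T6}; frequency 4 → {T13}; frequency 5 → {T1}. No two conflicting transmitters share a frequency.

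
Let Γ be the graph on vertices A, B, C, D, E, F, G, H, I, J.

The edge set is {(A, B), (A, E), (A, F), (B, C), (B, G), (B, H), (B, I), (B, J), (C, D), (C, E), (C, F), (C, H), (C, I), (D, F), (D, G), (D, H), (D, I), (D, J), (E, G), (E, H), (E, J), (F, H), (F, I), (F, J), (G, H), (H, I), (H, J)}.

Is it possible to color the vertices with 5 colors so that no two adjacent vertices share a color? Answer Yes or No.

The chromatic number is 5. C, D, F, H, I are pairwise adjacent (a clique of size 5), so at least 5 colors are needed.
A valid assignment using 5 colors: A=1, B=2, C=3, D=4, E=2, F=2, G=3, H=1, I=5, J=3.
That is already a proper 5-coloring.

Yes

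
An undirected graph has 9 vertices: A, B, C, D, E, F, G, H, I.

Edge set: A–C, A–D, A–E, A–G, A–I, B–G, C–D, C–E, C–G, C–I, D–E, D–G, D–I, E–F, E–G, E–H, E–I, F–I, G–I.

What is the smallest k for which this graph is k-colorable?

A, C, D, E, G, I form a clique, so at least 6 colors are needed.
A valid assignment using 6 colors: A=5, B=1, C=6, D=4, E=1, F=3, G=3, H=2, I=2. No two adjacent vertices share a color.

6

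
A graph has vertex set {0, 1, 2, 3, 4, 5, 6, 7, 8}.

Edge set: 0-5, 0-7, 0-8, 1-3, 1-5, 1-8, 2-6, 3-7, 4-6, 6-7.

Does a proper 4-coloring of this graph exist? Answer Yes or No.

The chromatic number is 3. The cycle 3-1-5-0-7-3 has odd length 5, so it cannot be 2-colored; at least 3 colors are needed.
3 colors suffice: color red → {1, 2, 4, 7}; color blue → {0, 3, 6}; color green → {5, 8}.
Since 4 ≥ 3, a proper 4-coloring certainly exists.

Yes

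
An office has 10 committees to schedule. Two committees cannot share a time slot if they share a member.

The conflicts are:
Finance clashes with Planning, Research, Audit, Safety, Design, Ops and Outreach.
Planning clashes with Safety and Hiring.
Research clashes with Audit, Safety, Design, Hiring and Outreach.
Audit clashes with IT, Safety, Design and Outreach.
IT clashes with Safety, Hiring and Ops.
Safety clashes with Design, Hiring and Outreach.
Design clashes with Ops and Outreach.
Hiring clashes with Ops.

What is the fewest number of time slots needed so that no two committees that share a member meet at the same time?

6

Finance, Research, Audit, Safety, Design, Outreach all conflict with each other, so at least 6 time slots are needed.
Using 6 time slots: Finance=2, Planning=3, Research=3, Audit=4, IT=3, Safety=1, Design=5, Hiring=2, Ops=1, Outreach=6. Each listed conflict is separated.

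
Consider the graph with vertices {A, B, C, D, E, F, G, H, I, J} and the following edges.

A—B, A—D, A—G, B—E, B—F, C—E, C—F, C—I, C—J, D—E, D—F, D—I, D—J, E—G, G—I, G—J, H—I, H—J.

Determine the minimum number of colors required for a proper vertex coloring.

D and E are adjacent, so at least 2 colors are needed.
A valid assignment using 2 colors: A=2, B=1, C=1, D=1, E=2, F=2, G=1, H=1, I=2, J=2. Each edge has distinct colors on its endpoints.

2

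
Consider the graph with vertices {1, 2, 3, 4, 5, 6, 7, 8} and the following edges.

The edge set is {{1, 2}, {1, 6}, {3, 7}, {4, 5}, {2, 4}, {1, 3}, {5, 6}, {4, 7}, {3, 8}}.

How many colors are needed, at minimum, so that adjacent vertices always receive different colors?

3

The cycle 4-5-6-1-2-4 has odd length 5, so it cannot be 2-colored; at least 3 colors are needed.
3 colors suffice: color red → {3, 4, 6}; color blue → {1, 5, 7, 8}; color green → {2}. No two adjacent vertices share a color.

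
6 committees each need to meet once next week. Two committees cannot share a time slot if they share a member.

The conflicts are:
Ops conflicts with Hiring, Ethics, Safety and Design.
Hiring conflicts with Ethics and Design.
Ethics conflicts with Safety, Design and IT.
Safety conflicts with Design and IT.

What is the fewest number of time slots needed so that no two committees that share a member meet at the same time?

Ops, Ethics, Safety, Design pairwise conflict, so at least 4 time slots are needed.
4 time slots suffice: time slot 1 → {Ethics}; time slot 2 → {Hiring, Safety}; time slot 3 → {Design, IT}; time slot 4 → {Ops}. No two conflicting committees share a time slot.

4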